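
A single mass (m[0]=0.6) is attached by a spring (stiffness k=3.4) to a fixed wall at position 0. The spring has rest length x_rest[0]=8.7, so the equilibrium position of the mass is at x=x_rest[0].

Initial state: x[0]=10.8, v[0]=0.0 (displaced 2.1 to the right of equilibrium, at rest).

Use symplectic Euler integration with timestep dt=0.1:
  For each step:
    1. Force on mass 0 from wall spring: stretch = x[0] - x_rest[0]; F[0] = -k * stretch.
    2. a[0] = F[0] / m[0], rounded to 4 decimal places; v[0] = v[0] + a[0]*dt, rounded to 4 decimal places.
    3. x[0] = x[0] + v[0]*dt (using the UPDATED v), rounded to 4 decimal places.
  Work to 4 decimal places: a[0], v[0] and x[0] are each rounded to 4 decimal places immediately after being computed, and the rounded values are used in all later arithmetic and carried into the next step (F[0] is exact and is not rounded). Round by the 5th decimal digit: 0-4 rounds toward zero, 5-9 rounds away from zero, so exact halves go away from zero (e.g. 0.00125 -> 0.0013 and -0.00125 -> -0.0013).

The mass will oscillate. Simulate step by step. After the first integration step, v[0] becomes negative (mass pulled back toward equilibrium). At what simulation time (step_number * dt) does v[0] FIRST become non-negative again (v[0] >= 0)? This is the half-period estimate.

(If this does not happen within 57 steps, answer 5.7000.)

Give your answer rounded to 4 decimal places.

Step 0: x=[10.8000] v=[0.0000]
Step 1: x=[10.6810] v=[-1.1900]
Step 2: x=[10.4497] v=[-2.3126]
Step 3: x=[10.1193] v=[-3.3041]
Step 4: x=[9.7085] v=[-4.1084]
Step 5: x=[9.2405] v=[-4.6799]
Step 6: x=[8.7419] v=[-4.9862]
Step 7: x=[8.2409] v=[-5.0099]
Step 8: x=[7.7659] v=[-4.7497]
Step 9: x=[7.3439] v=[-4.2204]
Step 10: x=[6.9987] v=[-3.4519]
Step 11: x=[6.7499] v=[-2.4878]
Step 12: x=[6.6116] v=[-1.3827]
Step 13: x=[6.5917] v=[-0.1993]
Step 14: x=[6.6912] v=[0.9954]
First v>=0 after going negative at step 14, time=1.4000

Answer: 1.4000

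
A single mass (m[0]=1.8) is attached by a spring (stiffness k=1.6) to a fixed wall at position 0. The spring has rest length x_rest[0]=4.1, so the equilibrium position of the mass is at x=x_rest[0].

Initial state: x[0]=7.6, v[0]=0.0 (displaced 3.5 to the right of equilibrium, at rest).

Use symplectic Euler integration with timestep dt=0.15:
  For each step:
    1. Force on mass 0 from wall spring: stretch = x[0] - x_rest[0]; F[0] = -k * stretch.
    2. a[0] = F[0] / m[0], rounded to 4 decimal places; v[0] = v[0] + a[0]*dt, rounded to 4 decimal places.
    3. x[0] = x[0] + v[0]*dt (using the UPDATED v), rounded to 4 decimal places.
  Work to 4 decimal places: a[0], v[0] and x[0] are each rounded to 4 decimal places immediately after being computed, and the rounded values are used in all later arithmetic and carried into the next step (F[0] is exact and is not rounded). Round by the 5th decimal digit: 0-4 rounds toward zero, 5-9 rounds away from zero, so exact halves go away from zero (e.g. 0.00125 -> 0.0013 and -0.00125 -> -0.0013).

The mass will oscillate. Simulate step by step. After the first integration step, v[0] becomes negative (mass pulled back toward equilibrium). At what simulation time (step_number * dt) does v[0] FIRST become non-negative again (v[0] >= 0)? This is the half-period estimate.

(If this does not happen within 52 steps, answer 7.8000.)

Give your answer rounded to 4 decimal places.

Answer: 3.4500

Derivation:
Step 0: x=[7.6000] v=[0.0000]
Step 1: x=[7.5300] v=[-0.4667]
Step 2: x=[7.3914] v=[-0.9240]
Step 3: x=[7.1870] v=[-1.3629]
Step 4: x=[6.9208] v=[-1.7745]
Step 5: x=[6.5982] v=[-2.1506]
Step 6: x=[6.2256] v=[-2.4837]
Step 7: x=[5.8105] v=[-2.7671]
Step 8: x=[5.3612] v=[-2.9952]
Step 9: x=[4.8867] v=[-3.1634]
Step 10: x=[4.3965] v=[-3.2683]
Step 11: x=[3.9003] v=[-3.3078]
Step 12: x=[3.4081] v=[-3.2812]
Step 13: x=[2.9298] v=[-3.1890]
Step 14: x=[2.4749] v=[-3.0330]
Step 15: x=[2.0525] v=[-2.8163]
Step 16: x=[1.6710] v=[-2.5433]
Step 17: x=[1.3381] v=[-2.2194]
Step 18: x=[1.0604] v=[-1.8512]
Step 19: x=[0.8435] v=[-1.4459]
Step 20: x=[0.6917] v=[-1.0117]
Step 21: x=[0.6081] v=[-0.5573]
Step 22: x=[0.5943] v=[-0.0917]
Step 23: x=[0.6507] v=[0.3757]
First v>=0 after going negative at step 23, time=3.4500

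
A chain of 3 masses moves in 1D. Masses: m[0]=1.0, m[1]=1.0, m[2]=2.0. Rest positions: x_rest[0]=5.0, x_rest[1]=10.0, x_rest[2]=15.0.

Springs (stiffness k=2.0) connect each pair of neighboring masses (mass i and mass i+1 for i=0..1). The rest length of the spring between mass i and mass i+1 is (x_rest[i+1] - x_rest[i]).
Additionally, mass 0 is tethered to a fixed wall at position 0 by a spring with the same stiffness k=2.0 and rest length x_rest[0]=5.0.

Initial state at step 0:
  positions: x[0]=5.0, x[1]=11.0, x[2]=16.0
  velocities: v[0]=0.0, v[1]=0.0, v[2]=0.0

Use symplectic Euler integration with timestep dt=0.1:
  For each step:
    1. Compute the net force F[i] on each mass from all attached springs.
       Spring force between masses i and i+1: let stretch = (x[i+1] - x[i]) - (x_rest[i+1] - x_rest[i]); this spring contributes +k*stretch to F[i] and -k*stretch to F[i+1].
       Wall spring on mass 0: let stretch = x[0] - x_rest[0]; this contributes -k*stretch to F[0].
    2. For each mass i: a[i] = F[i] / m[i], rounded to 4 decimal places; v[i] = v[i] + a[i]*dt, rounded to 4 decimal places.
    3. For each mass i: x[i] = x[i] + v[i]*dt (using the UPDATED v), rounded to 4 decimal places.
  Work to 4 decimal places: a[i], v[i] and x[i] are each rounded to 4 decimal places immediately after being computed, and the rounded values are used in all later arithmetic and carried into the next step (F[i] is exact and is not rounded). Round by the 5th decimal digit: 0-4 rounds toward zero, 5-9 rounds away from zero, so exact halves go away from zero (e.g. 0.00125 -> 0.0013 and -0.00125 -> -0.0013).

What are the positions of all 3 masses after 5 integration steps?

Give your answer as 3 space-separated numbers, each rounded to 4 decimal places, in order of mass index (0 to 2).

Step 0: x=[5.0000 11.0000 16.0000] v=[0.0000 0.0000 0.0000]
Step 1: x=[5.0200 10.9800 16.0000] v=[0.2000 -0.2000 0.0000]
Step 2: x=[5.0588 10.9412 15.9998] v=[0.3880 -0.3880 -0.0020]
Step 3: x=[5.1141 10.8859 15.9990] v=[0.5527 -0.5528 -0.0079]
Step 4: x=[5.1825 10.8175 15.9971] v=[0.6842 -0.6845 -0.0192]
Step 5: x=[5.2600 10.7399 15.9934] v=[0.7747 -0.7756 -0.0372]

Answer: 5.2600 10.7399 15.9934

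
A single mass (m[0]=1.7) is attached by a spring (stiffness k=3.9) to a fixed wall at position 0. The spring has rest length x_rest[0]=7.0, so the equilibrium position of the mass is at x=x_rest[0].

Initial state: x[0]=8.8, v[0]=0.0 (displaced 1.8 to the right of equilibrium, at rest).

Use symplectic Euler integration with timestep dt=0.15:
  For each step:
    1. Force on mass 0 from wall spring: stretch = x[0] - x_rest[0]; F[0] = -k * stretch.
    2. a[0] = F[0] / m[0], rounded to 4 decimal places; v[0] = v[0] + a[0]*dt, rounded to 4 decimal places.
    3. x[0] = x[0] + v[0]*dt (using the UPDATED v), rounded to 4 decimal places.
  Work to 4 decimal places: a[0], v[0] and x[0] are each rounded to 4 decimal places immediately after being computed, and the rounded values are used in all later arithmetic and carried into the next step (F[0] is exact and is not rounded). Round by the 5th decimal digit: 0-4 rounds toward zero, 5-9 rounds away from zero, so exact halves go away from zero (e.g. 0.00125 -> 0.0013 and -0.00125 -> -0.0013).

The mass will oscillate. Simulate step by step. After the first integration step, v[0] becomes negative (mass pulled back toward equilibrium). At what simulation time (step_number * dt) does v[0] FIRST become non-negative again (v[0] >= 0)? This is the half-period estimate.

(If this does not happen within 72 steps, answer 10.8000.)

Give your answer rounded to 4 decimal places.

Answer: 2.1000

Derivation:
Step 0: x=[8.8000] v=[0.0000]
Step 1: x=[8.7071] v=[-0.6194]
Step 2: x=[8.5261] v=[-1.2068]
Step 3: x=[8.2663] v=[-1.7320]
Step 4: x=[7.9411] v=[-2.1678]
Step 5: x=[7.5673] v=[-2.4917]
Step 6: x=[7.1643] v=[-2.6869]
Step 7: x=[6.7528] v=[-2.7434]
Step 8: x=[6.3541] v=[-2.6583]
Step 9: x=[5.9887] v=[-2.4360]
Step 10: x=[5.6755] v=[-2.0880]
Step 11: x=[5.4307] v=[-1.6322]
Step 12: x=[5.2669] v=[-1.0922]
Step 13: x=[5.1925] v=[-0.4958]
Step 14: x=[5.2114] v=[0.1262]
First v>=0 after going negative at step 14, time=2.1000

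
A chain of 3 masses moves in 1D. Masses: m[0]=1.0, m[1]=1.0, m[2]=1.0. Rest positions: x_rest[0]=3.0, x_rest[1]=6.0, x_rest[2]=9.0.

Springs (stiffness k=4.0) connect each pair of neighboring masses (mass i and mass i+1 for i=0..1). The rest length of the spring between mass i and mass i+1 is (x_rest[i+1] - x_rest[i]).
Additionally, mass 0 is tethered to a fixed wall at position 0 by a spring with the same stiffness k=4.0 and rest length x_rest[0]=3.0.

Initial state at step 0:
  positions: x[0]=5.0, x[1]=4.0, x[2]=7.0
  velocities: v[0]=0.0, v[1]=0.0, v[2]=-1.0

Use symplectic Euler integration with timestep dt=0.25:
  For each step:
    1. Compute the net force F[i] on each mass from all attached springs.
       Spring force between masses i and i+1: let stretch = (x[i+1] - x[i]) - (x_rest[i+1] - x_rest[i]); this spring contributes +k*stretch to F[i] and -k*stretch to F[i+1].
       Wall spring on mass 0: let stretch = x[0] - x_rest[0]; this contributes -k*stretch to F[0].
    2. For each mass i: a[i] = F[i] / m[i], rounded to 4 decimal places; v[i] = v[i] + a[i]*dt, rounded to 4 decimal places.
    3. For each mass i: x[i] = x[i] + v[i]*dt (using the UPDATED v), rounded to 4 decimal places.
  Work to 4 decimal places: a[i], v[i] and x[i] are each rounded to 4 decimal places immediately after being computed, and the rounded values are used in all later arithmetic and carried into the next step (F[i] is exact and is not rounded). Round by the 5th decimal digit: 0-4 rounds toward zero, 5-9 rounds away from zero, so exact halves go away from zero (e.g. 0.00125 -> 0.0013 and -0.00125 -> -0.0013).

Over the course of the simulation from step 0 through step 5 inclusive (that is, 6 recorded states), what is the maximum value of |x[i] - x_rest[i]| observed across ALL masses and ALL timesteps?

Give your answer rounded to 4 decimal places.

Answer: 2.7344

Derivation:
Step 0: x=[5.0000 4.0000 7.0000] v=[0.0000 0.0000 -1.0000]
Step 1: x=[3.5000 5.0000 6.7500] v=[-6.0000 4.0000 -1.0000]
Step 2: x=[1.5000 6.0625 6.8125] v=[-8.0000 4.2500 0.2500]
Step 3: x=[0.2656 6.1719 7.4375] v=[-4.9375 0.4375 2.5000]
Step 4: x=[0.4414 5.1211 8.4961] v=[0.7032 -4.2032 4.2344]
Step 5: x=[1.6768 3.7441 9.4610] v=[4.9415 -5.5079 3.8594]
Max displacement = 2.7344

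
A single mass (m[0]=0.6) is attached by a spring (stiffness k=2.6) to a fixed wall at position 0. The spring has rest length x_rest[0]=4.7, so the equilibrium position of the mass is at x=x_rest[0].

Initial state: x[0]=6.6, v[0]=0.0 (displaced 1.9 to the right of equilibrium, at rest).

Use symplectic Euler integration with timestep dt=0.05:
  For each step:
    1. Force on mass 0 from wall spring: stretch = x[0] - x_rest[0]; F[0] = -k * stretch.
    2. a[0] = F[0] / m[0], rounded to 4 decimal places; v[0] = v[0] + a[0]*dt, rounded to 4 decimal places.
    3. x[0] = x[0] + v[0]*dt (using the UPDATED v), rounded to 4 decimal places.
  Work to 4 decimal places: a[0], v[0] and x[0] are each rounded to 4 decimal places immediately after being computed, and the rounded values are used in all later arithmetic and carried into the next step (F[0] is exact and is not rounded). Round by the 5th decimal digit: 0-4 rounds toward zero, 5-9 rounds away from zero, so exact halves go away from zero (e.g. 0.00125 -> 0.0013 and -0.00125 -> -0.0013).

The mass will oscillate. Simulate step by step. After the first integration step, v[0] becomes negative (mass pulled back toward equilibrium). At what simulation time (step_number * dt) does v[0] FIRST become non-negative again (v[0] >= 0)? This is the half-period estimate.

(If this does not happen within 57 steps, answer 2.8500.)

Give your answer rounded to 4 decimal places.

Answer: 1.5500

Derivation:
Step 0: x=[6.6000] v=[0.0000]
Step 1: x=[6.5794] v=[-0.4117]
Step 2: x=[6.5385] v=[-0.8189]
Step 3: x=[6.4776] v=[-1.2172]
Step 4: x=[6.3975] v=[-1.6023]
Step 5: x=[6.2990] v=[-1.9701]
Step 6: x=[6.1832] v=[-2.3166]
Step 7: x=[6.0513] v=[-2.6380]
Step 8: x=[5.9048] v=[-2.9308]
Step 9: x=[5.7452] v=[-3.1918]
Step 10: x=[5.5743] v=[-3.4183]
Step 11: x=[5.3939] v=[-3.6077]
Step 12: x=[5.2060] v=[-3.7580]
Step 13: x=[5.0126] v=[-3.8676]
Step 14: x=[4.8158] v=[-3.9353]
Step 15: x=[4.6178] v=[-3.9604]
Step 16: x=[4.4207] v=[-3.9426]
Step 17: x=[4.2266] v=[-3.8821]
Step 18: x=[4.0376] v=[-3.7795]
Step 19: x=[3.8558] v=[-3.6360]
Step 20: x=[3.6831] v=[-3.4531]
Step 21: x=[3.5215] v=[-3.2328]
Step 22: x=[3.3726] v=[-2.9775]
Step 23: x=[3.2381] v=[-2.6899]
Step 24: x=[3.1194] v=[-2.3732]
Step 25: x=[3.0179] v=[-2.0307]
Step 26: x=[2.9346] v=[-1.6662]
Step 27: x=[2.8704] v=[-1.2837]
Step 28: x=[2.8260] v=[-0.8873]
Step 29: x=[2.8019] v=[-0.4813]
Step 30: x=[2.7984] v=[-0.0700]
Step 31: x=[2.8155] v=[0.3420]
First v>=0 after going negative at step 31, time=1.5500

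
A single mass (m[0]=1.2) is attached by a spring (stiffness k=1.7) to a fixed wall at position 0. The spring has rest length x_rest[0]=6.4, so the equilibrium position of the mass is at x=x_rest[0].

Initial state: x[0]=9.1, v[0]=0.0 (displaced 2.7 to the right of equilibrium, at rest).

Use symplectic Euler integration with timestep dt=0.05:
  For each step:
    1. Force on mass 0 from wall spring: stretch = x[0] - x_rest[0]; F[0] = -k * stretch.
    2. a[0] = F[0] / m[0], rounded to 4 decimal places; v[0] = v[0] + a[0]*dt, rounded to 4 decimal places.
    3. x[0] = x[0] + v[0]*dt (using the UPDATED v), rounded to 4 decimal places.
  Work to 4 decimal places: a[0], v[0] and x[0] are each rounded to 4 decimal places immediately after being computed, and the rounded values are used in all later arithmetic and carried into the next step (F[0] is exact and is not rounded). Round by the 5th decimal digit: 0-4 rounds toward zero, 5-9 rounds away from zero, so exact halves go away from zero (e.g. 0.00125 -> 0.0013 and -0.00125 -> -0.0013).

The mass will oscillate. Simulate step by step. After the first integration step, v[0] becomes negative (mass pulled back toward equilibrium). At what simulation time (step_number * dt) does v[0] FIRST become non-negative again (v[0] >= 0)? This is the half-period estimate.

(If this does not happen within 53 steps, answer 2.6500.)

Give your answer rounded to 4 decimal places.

Step 0: x=[9.1000] v=[0.0000]
Step 1: x=[9.0904] v=[-0.1913]
Step 2: x=[9.0713] v=[-0.3819]
Step 3: x=[9.0427] v=[-0.5711]
Step 4: x=[9.0048] v=[-0.7583]
Step 5: x=[8.9577] v=[-0.9428]
Step 6: x=[8.9015] v=[-1.1240]
Step 7: x=[8.8364] v=[-1.3012]
Step 8: x=[8.7627] v=[-1.4738]
Step 9: x=[8.6806] v=[-1.6412]
Step 10: x=[8.5905] v=[-1.8027]
Step 11: x=[8.4926] v=[-1.9579]
Step 12: x=[8.3873] v=[-2.1061]
Step 13: x=[8.2750] v=[-2.2469]
Step 14: x=[8.1560] v=[-2.3797]
Step 15: x=[8.0308] v=[-2.5041]
Step 16: x=[7.8998] v=[-2.6196]
Step 17: x=[7.7635] v=[-2.7258]
Step 18: x=[7.6224] v=[-2.8224]
Step 19: x=[7.4770] v=[-2.9090]
Step 20: x=[7.3277] v=[-2.9853]
Step 21: x=[7.1752] v=[-3.0510]
Step 22: x=[7.0199] v=[-3.1059]
Step 23: x=[6.8624] v=[-3.1498]
Step 24: x=[6.7033] v=[-3.1826]
Step 25: x=[6.5431] v=[-3.2041]
Step 26: x=[6.3824] v=[-3.2142]
Step 27: x=[6.2218] v=[-3.2130]
Step 28: x=[6.0618] v=[-3.2004]
Step 29: x=[5.9030] v=[-3.1764]
Step 30: x=[5.7459] v=[-3.1412]
Step 31: x=[5.5912] v=[-3.0949]
Step 32: x=[5.4393] v=[-3.0376]
Step 33: x=[5.2908] v=[-2.9696]
Step 34: x=[5.1463] v=[-2.8910]
Step 35: x=[5.0062] v=[-2.8022]
Step 36: x=[4.8710] v=[-2.7035]
Step 37: x=[4.7412] v=[-2.5952]
Step 38: x=[4.6173] v=[-2.4777]
Step 39: x=[4.4997] v=[-2.3514]
Step 40: x=[4.3889] v=[-2.2168]
Step 41: x=[4.2852] v=[-2.0743]
Step 42: x=[4.1890] v=[-1.9245]
Step 43: x=[4.1006] v=[-1.7679]
Step 44: x=[4.0204] v=[-1.6050]
Step 45: x=[3.9486] v=[-1.4364]
Step 46: x=[3.8855] v=[-1.2628]
Step 47: x=[3.8313] v=[-1.0847]
Step 48: x=[3.7862] v=[-0.9028]
Step 49: x=[3.7503] v=[-0.7177]
Step 50: x=[3.7238] v=[-0.5300]
Step 51: x=[3.7068] v=[-0.3404]
Step 52: x=[3.6993] v=[-0.1496]
Step 53: x=[3.7014] v=[0.0417]
First v>=0 after going negative at step 53, time=2.6500

Answer: 2.6500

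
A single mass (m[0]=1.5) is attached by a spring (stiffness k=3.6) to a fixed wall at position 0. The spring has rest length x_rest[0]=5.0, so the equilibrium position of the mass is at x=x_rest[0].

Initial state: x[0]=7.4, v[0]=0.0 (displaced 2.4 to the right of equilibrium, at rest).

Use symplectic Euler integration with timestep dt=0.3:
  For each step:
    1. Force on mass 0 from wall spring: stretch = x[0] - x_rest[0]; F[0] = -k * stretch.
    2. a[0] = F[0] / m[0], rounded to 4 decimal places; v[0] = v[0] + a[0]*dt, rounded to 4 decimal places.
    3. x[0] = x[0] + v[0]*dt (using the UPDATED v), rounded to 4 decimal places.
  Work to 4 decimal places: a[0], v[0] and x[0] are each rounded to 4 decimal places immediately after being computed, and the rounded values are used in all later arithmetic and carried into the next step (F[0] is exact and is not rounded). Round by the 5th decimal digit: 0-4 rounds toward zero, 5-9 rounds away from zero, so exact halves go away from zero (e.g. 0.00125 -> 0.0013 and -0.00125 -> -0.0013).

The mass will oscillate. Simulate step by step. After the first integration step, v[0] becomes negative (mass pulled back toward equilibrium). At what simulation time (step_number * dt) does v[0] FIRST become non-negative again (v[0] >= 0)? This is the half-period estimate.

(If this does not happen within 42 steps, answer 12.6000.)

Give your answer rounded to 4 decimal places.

Answer: 2.1000

Derivation:
Step 0: x=[7.4000] v=[0.0000]
Step 1: x=[6.8816] v=[-1.7280]
Step 2: x=[5.9568] v=[-3.0827]
Step 3: x=[4.8253] v=[-3.7716]
Step 4: x=[3.7316] v=[-3.6458]
Step 5: x=[2.9119] v=[-2.7325]
Step 6: x=[2.5432] v=[-1.2291]
Step 7: x=[2.7051] v=[0.5398]
First v>=0 after going negative at step 7, time=2.1000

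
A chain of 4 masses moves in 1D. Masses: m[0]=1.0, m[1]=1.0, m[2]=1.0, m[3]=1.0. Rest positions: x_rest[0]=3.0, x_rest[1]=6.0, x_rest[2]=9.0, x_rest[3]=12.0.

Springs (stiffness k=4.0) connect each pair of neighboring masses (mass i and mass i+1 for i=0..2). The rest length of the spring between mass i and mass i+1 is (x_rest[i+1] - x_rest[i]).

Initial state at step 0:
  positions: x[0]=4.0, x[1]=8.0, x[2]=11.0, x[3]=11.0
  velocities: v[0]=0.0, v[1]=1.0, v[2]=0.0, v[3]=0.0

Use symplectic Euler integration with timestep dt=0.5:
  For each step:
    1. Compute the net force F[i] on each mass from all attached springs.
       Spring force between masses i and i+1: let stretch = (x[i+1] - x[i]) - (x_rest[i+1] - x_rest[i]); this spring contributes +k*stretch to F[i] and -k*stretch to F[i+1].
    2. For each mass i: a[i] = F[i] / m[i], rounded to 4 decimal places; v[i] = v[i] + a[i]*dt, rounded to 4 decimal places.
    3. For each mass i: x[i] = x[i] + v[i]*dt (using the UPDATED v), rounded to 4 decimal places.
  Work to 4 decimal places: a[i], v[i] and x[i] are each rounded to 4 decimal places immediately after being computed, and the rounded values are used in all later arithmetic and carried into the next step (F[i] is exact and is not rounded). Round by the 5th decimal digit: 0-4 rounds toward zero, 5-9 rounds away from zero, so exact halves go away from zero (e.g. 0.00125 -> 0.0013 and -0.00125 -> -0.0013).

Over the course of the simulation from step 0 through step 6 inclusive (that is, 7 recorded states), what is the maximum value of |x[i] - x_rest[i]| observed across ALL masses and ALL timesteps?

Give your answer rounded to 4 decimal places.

Step 0: x=[4.0000 8.0000 11.0000 11.0000] v=[0.0000 1.0000 0.0000 0.0000]
Step 1: x=[5.0000 7.5000 8.0000 14.0000] v=[2.0000 -1.0000 -6.0000 6.0000]
Step 2: x=[5.5000 5.0000 10.5000 14.0000] v=[1.0000 -5.0000 5.0000 0.0000]
Step 3: x=[2.5000 8.5000 11.0000 13.5000] v=[-6.0000 7.0000 1.0000 -1.0000]
Step 4: x=[2.5000 8.5000 11.5000 13.5000] v=[0.0000 0.0000 1.0000 0.0000]
Step 5: x=[5.5000 5.5000 11.0000 14.5000] v=[6.0000 -6.0000 -1.0000 2.0000]
Step 6: x=[5.5000 8.0000 8.5000 15.0000] v=[0.0000 5.0000 -5.0000 1.0000]
Max displacement = 3.0000

Answer: 3.0000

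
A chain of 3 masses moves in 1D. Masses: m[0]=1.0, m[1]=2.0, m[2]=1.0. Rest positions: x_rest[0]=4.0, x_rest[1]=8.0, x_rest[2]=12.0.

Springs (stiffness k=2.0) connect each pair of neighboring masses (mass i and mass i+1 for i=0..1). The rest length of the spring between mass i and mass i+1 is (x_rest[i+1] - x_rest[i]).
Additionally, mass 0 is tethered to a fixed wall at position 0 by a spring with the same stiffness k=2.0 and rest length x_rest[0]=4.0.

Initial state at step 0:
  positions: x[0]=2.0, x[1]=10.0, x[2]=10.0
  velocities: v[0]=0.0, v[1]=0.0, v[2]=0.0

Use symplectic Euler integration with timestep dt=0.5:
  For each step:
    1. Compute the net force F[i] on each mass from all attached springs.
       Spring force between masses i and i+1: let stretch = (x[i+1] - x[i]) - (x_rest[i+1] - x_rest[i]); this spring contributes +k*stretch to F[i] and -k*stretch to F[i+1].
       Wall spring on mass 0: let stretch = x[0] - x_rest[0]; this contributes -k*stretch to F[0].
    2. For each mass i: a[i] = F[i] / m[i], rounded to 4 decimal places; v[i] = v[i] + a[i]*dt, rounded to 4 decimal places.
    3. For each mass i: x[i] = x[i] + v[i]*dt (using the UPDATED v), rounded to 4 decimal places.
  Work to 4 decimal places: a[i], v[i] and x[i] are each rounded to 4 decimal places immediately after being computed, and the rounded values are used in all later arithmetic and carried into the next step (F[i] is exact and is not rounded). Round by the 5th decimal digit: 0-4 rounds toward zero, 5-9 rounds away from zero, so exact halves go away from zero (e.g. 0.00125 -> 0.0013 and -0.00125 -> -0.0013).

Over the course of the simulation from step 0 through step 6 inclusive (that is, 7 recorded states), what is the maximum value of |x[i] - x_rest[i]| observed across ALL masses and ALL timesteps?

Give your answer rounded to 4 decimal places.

Answer: 3.4375

Derivation:
Step 0: x=[2.0000 10.0000 10.0000] v=[0.0000 0.0000 0.0000]
Step 1: x=[5.0000 8.0000 12.0000] v=[6.0000 -4.0000 4.0000]
Step 2: x=[7.0000 6.2500 14.0000] v=[4.0000 -3.5000 4.0000]
Step 3: x=[5.1250 6.6250 14.1250] v=[-3.7500 0.7500 0.2500]
Step 4: x=[1.4375 8.5000 12.5000] v=[-7.3750 3.7500 -3.2500]
Step 5: x=[0.5625 9.6094 10.8750] v=[-1.7500 2.2188 -3.2500]
Step 6: x=[3.9297 8.7735 10.6172] v=[6.7344 -1.6719 -0.5156]
Max displacement = 3.4375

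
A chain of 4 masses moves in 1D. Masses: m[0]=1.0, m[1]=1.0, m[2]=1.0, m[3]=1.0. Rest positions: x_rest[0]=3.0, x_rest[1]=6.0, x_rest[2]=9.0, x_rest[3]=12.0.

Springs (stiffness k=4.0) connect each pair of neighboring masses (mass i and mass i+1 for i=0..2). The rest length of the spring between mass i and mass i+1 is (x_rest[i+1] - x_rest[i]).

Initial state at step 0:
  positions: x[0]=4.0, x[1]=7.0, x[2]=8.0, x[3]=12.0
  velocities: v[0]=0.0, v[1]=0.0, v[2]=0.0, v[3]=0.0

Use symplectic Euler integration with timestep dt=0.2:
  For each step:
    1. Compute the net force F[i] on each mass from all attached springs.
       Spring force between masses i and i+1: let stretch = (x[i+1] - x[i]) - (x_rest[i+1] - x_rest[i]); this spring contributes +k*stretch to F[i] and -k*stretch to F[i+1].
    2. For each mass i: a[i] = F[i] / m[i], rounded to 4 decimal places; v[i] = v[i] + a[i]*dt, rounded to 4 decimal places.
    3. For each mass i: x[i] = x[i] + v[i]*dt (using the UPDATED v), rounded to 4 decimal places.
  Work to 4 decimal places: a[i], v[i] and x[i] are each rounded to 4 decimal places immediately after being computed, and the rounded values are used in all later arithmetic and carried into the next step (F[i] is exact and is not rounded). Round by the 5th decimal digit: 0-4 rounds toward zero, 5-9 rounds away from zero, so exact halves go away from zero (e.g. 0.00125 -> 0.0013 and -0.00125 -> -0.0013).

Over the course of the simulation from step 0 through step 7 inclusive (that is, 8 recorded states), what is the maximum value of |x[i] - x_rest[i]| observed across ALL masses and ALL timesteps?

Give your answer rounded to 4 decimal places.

Step 0: x=[4.0000 7.0000 8.0000 12.0000] v=[0.0000 0.0000 0.0000 0.0000]
Step 1: x=[4.0000 6.6800 8.4800 11.8400] v=[0.0000 -1.6000 2.4000 -0.8000]
Step 2: x=[3.9488 6.2192 9.2096 11.6224] v=[-0.2560 -2.3040 3.6480 -1.0880]
Step 3: x=[3.7809 5.8736 9.8468 11.4988] v=[-0.8397 -1.7280 3.1859 -0.6182]
Step 4: x=[3.4678 5.8289 10.1126 11.5908] v=[-1.5655 -0.2236 1.3289 0.4602]
Step 5: x=[3.0525 6.0918 9.9295 11.9263] v=[-2.0766 1.3145 -0.9155 1.6776]
Step 6: x=[2.6435 6.4824 9.4519 12.4223] v=[-2.0452 1.9532 -2.3882 2.4802]
Step 7: x=[2.3687 6.7339 8.9744 12.9231] v=[-1.3741 1.2577 -2.3875 2.5039]
Max displacement = 1.1126

Answer: 1.1126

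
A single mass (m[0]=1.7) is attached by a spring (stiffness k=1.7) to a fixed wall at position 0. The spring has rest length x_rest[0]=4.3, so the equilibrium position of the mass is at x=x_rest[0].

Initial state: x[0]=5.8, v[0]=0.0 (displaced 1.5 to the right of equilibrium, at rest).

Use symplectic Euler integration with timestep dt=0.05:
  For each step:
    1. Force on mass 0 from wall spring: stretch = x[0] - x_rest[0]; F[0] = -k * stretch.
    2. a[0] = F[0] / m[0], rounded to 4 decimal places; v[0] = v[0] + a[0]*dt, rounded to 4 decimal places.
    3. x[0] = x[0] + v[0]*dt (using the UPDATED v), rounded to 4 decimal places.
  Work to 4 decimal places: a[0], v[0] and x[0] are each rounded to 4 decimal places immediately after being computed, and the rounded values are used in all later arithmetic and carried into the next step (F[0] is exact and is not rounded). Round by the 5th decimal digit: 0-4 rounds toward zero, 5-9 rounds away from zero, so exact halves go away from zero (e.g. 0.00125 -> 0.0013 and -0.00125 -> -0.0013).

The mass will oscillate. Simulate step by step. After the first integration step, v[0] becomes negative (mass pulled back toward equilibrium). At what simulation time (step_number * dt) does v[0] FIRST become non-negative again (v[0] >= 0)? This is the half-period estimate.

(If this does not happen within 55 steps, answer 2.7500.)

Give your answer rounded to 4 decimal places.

Answer: 2.7500

Derivation:
Step 0: x=[5.8000] v=[0.0000]
Step 1: x=[5.7963] v=[-0.0750]
Step 2: x=[5.7888] v=[-0.1498]
Step 3: x=[5.7776] v=[-0.2242]
Step 4: x=[5.7627] v=[-0.2981]
Step 5: x=[5.7441] v=[-0.3712]
Step 6: x=[5.7219] v=[-0.4434]
Step 7: x=[5.6962] v=[-0.5145]
Step 8: x=[5.6670] v=[-0.5843]
Step 9: x=[5.6344] v=[-0.6527]
Step 10: x=[5.5984] v=[-0.7194]
Step 11: x=[5.5592] v=[-0.7843]
Step 12: x=[5.5168] v=[-0.8473]
Step 13: x=[5.4714] v=[-0.9081]
Step 14: x=[5.4231] v=[-0.9667]
Step 15: x=[5.3720] v=[-1.0229]
Step 16: x=[5.3182] v=[-1.0765]
Step 17: x=[5.2618] v=[-1.1274]
Step 18: x=[5.2030] v=[-1.1755]
Step 19: x=[5.1420] v=[-1.2207]
Step 20: x=[5.0789] v=[-1.2628]
Step 21: x=[5.0138] v=[-1.3017]
Step 22: x=[4.9469] v=[-1.3374]
Step 23: x=[4.8784] v=[-1.3697]
Step 24: x=[4.8085] v=[-1.3986]
Step 25: x=[4.7373] v=[-1.4240]
Step 26: x=[4.6650] v=[-1.4459]
Step 27: x=[4.5918] v=[-1.4642]
Step 28: x=[4.5179] v=[-1.4788]
Step 29: x=[4.4434] v=[-1.4897]
Step 30: x=[4.3686] v=[-1.4969]
Step 31: x=[4.2936] v=[-1.5003]
Step 32: x=[4.2186] v=[-1.5000]
Step 33: x=[4.1438] v=[-1.4959]
Step 34: x=[4.0694] v=[-1.4881]
Step 35: x=[3.9956] v=[-1.4766]
Step 36: x=[3.9225] v=[-1.4614]
Step 37: x=[3.8504] v=[-1.4425]
Step 38: x=[3.7794] v=[-1.4200]
Step 39: x=[3.7097] v=[-1.3940]
Step 40: x=[3.6415] v=[-1.3645]
Step 41: x=[3.5749] v=[-1.3316]
Step 42: x=[3.5101] v=[-1.2953]
Step 43: x=[3.4473] v=[-1.2558]
Step 44: x=[3.3866] v=[-1.2132]
Step 45: x=[3.3282] v=[-1.1675]
Step 46: x=[3.2723] v=[-1.1189]
Step 47: x=[3.2189] v=[-1.0675]
Step 48: x=[3.1682] v=[-1.0134]
Step 49: x=[3.1204] v=[-0.9568]
Step 50: x=[3.0755] v=[-0.8978]
Step 51: x=[3.0337] v=[-0.8366]
Step 52: x=[2.9950] v=[-0.7733]
Step 53: x=[2.9596] v=[-0.7081]
Step 54: x=[2.9275] v=[-0.6411]
Step 55: x=[2.8989] v=[-0.5725]
v[0] did not become non-negative within 55 steps; using fallback time=2.7500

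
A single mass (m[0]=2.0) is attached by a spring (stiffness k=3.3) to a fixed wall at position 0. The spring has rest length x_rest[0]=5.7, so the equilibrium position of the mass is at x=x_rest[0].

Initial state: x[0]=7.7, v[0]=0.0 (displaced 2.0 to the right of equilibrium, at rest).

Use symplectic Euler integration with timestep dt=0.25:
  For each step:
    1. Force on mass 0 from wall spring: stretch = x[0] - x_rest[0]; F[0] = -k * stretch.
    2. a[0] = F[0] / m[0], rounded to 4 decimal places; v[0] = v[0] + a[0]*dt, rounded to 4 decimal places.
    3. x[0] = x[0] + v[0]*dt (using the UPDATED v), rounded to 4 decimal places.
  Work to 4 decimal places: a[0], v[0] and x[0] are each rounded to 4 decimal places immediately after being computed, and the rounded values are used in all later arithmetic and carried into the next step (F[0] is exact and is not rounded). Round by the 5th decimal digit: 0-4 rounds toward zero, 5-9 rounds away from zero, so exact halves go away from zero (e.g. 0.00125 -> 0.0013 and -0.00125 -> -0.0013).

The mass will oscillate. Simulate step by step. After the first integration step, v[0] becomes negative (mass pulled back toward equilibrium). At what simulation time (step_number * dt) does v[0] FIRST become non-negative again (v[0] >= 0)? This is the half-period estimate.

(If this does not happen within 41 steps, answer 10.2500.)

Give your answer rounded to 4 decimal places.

Step 0: x=[7.7000] v=[0.0000]
Step 1: x=[7.4938] v=[-0.8250]
Step 2: x=[7.1026] v=[-1.5650]
Step 3: x=[6.5667] v=[-2.1436]
Step 4: x=[5.9414] v=[-2.5011]
Step 5: x=[5.2912] v=[-2.6007]
Step 6: x=[4.6832] v=[-2.4321]
Step 7: x=[4.1800] v=[-2.0127]
Step 8: x=[3.8336] v=[-1.3857]
Step 9: x=[3.6797] v=[-0.6158]
Step 10: x=[3.7341] v=[0.2176]
First v>=0 after going negative at step 10, time=2.5000

Answer: 2.5000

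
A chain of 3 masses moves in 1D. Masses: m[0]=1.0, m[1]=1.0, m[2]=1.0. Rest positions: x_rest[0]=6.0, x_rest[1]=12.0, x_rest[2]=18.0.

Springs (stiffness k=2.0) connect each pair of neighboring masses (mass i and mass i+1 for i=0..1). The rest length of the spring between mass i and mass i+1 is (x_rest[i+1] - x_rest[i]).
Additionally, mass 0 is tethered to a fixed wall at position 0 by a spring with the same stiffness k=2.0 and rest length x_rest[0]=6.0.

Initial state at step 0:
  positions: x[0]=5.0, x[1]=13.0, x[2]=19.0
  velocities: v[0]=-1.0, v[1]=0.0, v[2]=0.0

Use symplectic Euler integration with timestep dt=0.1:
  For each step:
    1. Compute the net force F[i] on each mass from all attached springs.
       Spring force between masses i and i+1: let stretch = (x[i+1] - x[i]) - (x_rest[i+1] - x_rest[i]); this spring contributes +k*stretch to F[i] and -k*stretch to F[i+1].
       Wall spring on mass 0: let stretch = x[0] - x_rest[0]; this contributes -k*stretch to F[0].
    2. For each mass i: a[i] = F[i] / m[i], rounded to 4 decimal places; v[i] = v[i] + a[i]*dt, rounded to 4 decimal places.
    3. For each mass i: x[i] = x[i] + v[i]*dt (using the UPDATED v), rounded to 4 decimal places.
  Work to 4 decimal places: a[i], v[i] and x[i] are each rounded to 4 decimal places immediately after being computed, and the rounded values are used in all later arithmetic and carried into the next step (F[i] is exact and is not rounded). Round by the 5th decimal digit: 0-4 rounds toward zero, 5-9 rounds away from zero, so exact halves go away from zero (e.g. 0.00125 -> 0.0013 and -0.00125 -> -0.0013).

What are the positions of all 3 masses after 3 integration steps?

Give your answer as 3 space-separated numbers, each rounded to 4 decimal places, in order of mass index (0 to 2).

Answer: 5.0600 12.7660 18.9960

Derivation:
Step 0: x=[5.0000 13.0000 19.0000] v=[-1.0000 0.0000 0.0000]
Step 1: x=[4.9600 12.9600 19.0000] v=[-0.4000 -0.4000 0.0000]
Step 2: x=[4.9808 12.8808 18.9992] v=[0.2080 -0.7920 -0.0080]
Step 3: x=[5.0600 12.7660 18.9960] v=[0.7918 -1.1483 -0.0317]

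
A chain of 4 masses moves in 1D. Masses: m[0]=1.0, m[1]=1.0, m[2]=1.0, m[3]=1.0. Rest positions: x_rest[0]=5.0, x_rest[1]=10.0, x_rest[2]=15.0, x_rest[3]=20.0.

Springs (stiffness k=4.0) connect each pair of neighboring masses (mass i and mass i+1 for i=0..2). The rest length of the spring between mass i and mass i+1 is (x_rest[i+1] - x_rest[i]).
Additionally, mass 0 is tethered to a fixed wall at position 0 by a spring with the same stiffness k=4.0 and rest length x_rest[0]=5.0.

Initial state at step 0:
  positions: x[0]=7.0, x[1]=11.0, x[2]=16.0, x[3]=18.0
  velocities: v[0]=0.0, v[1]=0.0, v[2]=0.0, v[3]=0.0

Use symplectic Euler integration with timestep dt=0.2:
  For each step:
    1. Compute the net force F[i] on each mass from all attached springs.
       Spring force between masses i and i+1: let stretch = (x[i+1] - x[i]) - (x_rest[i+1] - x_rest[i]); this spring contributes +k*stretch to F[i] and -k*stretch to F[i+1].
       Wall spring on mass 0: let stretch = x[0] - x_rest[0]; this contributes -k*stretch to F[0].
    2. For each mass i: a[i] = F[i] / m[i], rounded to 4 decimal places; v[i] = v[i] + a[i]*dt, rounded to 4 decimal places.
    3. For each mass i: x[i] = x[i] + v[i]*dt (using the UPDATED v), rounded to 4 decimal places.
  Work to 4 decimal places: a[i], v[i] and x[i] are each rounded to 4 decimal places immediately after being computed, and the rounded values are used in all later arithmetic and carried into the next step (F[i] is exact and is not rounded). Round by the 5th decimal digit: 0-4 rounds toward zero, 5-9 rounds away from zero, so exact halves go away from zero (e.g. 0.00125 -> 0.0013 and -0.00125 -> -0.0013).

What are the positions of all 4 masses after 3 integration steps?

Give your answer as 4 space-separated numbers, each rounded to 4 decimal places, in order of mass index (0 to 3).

Answer: 4.9259 11.0712 14.2607 20.1775

Derivation:
Step 0: x=[7.0000 11.0000 16.0000 18.0000] v=[0.0000 0.0000 0.0000 0.0000]
Step 1: x=[6.5200 11.1600 15.5200 18.4800] v=[-2.4000 0.8000 -2.4000 2.4000]
Step 2: x=[5.7392 11.2752 14.8160 19.2864] v=[-3.9040 0.5760 -3.5200 4.0320]
Step 3: x=[4.9259 11.0712 14.2607 20.1775] v=[-4.0666 -1.0202 -2.7763 4.4557]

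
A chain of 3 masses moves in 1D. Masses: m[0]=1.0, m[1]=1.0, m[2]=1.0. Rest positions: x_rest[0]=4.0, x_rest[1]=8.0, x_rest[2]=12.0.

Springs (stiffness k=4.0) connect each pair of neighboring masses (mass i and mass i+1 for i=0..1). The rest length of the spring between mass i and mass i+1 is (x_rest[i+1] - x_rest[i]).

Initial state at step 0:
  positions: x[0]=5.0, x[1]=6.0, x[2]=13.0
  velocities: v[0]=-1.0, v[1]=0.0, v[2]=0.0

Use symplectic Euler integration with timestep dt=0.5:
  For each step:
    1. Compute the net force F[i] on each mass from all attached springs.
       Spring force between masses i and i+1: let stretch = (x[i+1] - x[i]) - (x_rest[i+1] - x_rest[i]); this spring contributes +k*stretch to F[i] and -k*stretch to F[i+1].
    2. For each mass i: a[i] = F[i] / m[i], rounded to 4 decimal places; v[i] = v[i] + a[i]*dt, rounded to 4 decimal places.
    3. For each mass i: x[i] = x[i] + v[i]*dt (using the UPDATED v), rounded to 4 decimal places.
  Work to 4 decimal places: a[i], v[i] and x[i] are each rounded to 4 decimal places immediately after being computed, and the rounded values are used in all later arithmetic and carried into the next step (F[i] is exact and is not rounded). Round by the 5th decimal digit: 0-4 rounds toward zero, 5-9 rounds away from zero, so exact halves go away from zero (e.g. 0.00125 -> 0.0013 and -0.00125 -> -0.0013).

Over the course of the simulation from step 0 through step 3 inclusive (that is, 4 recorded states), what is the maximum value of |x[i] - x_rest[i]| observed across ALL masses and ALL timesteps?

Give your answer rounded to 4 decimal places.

Answer: 4.0000

Derivation:
Step 0: x=[5.0000 6.0000 13.0000] v=[-1.0000 0.0000 0.0000]
Step 1: x=[1.5000 12.0000 10.0000] v=[-7.0000 12.0000 -6.0000]
Step 2: x=[4.5000 5.5000 13.0000] v=[6.0000 -13.0000 6.0000]
Step 3: x=[4.5000 5.5000 12.5000] v=[0.0000 0.0000 -1.0000]
Max displacement = 4.0000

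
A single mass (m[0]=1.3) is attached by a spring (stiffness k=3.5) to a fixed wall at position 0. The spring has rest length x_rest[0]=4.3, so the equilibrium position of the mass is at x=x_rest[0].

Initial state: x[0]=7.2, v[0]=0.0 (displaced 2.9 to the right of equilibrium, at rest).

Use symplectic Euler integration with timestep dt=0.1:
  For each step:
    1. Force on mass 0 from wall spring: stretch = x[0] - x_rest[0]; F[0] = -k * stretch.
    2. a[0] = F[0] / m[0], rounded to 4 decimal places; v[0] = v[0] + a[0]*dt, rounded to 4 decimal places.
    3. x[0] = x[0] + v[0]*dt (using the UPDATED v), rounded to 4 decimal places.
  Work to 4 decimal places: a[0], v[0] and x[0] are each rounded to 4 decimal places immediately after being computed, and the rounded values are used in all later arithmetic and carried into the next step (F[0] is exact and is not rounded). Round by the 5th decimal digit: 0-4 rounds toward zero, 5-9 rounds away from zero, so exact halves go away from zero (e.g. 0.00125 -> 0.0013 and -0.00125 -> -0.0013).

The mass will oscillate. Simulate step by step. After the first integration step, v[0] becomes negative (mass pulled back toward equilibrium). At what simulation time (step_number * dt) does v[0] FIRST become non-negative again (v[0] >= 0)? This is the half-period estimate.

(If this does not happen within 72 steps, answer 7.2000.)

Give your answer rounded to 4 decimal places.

Step 0: x=[7.2000] v=[0.0000]
Step 1: x=[7.1219] v=[-0.7808]
Step 2: x=[6.9679] v=[-1.5405]
Step 3: x=[6.7420] v=[-2.2588]
Step 4: x=[6.4504] v=[-2.9163]
Step 5: x=[6.1009] v=[-3.4953]
Step 6: x=[5.7029] v=[-3.9802]
Step 7: x=[5.2671] v=[-4.3579]
Step 8: x=[4.8053] v=[-4.6183]
Step 9: x=[4.3299] v=[-4.7543]
Step 10: x=[3.8537] v=[-4.7624]
Step 11: x=[3.3895] v=[-4.6422]
Step 12: x=[2.9498] v=[-4.3971]
Step 13: x=[2.5464] v=[-4.0336]
Step 14: x=[2.1903] v=[-3.5615]
Step 15: x=[1.8910] v=[-2.9935]
Step 16: x=[1.6565] v=[-2.3449]
Step 17: x=[1.4932] v=[-1.6332]
Step 18: x=[1.4055] v=[-0.8775]
Step 19: x=[1.3957] v=[-0.0982]
Step 20: x=[1.4641] v=[0.6837]
First v>=0 after going negative at step 20, time=2.0000

Answer: 2.0000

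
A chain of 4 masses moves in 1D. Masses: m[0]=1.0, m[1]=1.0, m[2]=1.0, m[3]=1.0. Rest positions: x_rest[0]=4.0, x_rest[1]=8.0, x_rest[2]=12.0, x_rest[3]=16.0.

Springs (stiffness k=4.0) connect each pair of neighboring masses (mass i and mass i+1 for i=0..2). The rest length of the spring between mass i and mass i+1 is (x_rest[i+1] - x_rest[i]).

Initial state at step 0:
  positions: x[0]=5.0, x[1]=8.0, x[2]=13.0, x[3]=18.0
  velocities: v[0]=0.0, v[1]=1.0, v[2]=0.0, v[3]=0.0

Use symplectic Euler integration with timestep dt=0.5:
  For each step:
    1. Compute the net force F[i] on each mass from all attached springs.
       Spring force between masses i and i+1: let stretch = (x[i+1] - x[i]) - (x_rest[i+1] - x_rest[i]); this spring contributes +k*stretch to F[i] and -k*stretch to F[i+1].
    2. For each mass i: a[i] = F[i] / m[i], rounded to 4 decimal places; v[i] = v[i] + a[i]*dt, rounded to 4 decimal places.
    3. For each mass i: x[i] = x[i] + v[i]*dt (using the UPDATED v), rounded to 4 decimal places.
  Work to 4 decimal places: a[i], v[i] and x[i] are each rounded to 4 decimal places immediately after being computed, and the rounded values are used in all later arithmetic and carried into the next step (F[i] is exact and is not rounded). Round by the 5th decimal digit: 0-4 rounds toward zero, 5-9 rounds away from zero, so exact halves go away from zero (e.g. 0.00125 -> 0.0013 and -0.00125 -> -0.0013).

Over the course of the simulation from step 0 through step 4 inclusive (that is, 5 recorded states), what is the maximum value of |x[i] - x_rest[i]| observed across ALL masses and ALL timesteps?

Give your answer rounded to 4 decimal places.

Step 0: x=[5.0000 8.0000 13.0000 18.0000] v=[0.0000 1.0000 0.0000 0.0000]
Step 1: x=[4.0000 10.5000 13.0000 17.0000] v=[-2.0000 5.0000 0.0000 -2.0000]
Step 2: x=[5.5000 9.0000 14.5000 16.0000] v=[3.0000 -3.0000 3.0000 -2.0000]
Step 3: x=[6.5000 9.5000 12.0000 17.5000] v=[2.0000 1.0000 -5.0000 3.0000]
Step 4: x=[6.5000 9.5000 12.5000 17.5000] v=[0.0000 0.0000 1.0000 0.0000]
Max displacement = 2.5000

Answer: 2.5000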